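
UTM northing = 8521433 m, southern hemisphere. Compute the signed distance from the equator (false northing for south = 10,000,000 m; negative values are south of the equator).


For southern: actual = 8521433 - 10000000 = -1478567 m

-1478567 m


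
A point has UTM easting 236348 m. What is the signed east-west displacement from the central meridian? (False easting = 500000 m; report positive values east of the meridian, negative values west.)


displacement = 236348 - 500000 = -263652 m

-263652 m


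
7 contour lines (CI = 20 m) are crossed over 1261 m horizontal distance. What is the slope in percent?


elevation change = 7 * 20 = 140 m
slope = 140 / 1261 * 100 = 11.1%

11.1%


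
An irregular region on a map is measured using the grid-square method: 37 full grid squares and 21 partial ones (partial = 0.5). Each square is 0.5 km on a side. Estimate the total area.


effective squares = 37 + 21 * 0.5 = 47.5
area = 47.5 * 0.25 = 11.875 km^2

11.875 km^2


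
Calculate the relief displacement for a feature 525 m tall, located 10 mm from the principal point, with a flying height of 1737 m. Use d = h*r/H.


d = h * r / H = 525 * 10 / 1737 = 3.02 mm

3.02 mm


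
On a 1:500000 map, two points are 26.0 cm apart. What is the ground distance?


ground = 26.0 cm * 500000 / 100 = 130000.0 m = 130.0 km

130.0 km


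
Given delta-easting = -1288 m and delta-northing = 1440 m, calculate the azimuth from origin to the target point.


az = atan2(-1288, 1440) = -41.8 deg
adjusted to 0-360: 318.2 degrees

318.2 degrees


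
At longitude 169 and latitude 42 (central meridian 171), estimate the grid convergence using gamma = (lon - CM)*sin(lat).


gamma = (169 - 171) * sin(42) = -2 * 0.669131 = -1.338 degrees

-1.338 degrees


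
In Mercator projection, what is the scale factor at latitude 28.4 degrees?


SF = 1 / cos(28.4) = 1 / 0.879649 = 1.137

1.137


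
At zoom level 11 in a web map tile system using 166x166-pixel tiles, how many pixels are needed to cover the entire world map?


tiles per axis = 2^11 = 2048
total tiles = 2048^2 = 4194304
pixels per axis = 2048 * 166 = 339968
total pixels = 339968^2 = 115578241024

115578241024 pixels


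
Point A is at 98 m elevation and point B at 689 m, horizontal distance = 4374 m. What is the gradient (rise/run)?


gradient = (689 - 98) / 4374 = 591 / 4374 = 0.1351

0.1351


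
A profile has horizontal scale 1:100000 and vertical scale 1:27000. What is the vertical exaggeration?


VE = horizontal_scale / vertical_scale = 100000 / 27000 ≈ 3.7

3.7x


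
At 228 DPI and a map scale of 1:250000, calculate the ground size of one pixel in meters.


pixel_cm = 2.54 / 228 ≈ 0.01114 cm
ground = pixel_cm * 250000 / 100 = 2.54 * 250000 / (228 * 100) = 635000 / 22800 ≈ 27.85 m

27.85 m


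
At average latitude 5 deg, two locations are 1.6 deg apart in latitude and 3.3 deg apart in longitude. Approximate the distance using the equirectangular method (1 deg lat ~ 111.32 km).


dlat_km = 1.6 * 111.32 = 178.112
dlon_km = 3.3 * 111.32 * cos(5) ≈ 365.958
dist = sqrt(178.112^2 + 365.958^2) ≈ 407.0 km

407.0 km


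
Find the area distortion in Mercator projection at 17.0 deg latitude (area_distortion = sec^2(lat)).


area_distortion = 1/cos^2(17.0) = 1.093

1.093


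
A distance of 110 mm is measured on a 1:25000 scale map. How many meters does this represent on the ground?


ground = 110 mm * 25000 / 1000 = 2750.0 m

2750.0 m


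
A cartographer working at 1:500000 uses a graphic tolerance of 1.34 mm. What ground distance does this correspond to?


ground = 1.34 mm * 500000 / 1000 = 670.0 m

670.0 m


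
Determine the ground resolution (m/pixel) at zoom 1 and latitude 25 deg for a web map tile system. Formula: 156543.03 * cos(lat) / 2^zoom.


res = 156543.03 * cos(25) / 2^1 = 156543.03 * 0.90630779 / 2 = 70938.08 m/pixel

70938.08 m/pixel


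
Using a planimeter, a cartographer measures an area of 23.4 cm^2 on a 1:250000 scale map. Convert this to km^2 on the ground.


ground_area = 23.4 * (250000/100)^2 = 146250000.0 m^2 = 146.25 km^2

146.25 km^2


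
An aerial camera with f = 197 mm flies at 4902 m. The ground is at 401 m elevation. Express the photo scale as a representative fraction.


scale = f / (H - h) = 197 mm / 4501 m = 197 / 4501000 = 1:22848

1:22848


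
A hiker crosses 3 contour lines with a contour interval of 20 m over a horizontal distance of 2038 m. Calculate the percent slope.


elevation change = 3 * 20 = 60 m
slope = 60 / 2038 * 100 = 2.9%

2.9%


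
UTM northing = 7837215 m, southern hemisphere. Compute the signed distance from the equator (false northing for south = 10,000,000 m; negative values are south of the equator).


For southern: actual = 7837215 - 10000000 = -2162785 m

-2162785 m


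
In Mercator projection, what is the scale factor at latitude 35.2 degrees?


SF = 1 / cos(35.2) = 1 / 0.817145 = 1.224

1.224


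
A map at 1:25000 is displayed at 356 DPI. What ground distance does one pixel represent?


pixel_cm = 2.54 / 356 ≈ 0.007135 cm
ground = pixel_cm * 25000 / 100 = 2.54 * 25000 / (356 * 100) = 63500 / 35600 ≈ 1.78 m

1.78 m


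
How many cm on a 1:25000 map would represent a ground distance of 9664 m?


map_cm = 9664 * 100 / 25000 = 38.656 cm ≈ 38.66 cm

38.66 cm


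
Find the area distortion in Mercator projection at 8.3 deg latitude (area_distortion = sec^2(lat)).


area_distortion = 1/cos^2(8.3) = 1.021

1.021


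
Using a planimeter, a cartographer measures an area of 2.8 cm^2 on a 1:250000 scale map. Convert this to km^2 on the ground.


ground_area = 2.8 * (250000/100)^2 = 17500000.0 m^2 = 17.5 km^2

17.5 km^2


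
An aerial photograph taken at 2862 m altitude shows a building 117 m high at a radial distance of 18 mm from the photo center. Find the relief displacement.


d = h * r / H = 117 * 18 / 2862 = 0.74 mm

0.74 mm


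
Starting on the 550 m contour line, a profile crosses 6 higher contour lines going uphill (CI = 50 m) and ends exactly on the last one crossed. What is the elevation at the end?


elevation = 550 + 6 * 50 = 850 m

850 m


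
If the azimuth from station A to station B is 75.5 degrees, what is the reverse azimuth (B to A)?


back azimuth = (75.5 + 180) mod 360 = 255.5 degrees

255.5 degrees


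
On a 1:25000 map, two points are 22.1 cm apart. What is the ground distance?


ground = 22.1 cm * 25000 / 100 = 5525.0 m = 5.525 km

5.525 km


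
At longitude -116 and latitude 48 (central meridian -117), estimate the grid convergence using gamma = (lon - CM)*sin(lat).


gamma = (-116 - -117) * sin(48) = 1 * 0.743145 = 0.743 degrees

0.743 degrees


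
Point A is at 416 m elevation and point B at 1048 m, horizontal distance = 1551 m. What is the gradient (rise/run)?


gradient = (1048 - 416) / 1551 = 632 / 1551 = 0.4075

0.4075


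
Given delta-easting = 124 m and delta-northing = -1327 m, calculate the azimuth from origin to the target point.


az = atan2(124, -1327) = 174.7 deg
adjusted to 0-360: 174.7 degrees

174.7 degrees


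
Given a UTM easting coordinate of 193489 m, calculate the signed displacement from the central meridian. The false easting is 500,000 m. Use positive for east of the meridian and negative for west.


displacement = 193489 - 500000 = -306511 m

-306511 m


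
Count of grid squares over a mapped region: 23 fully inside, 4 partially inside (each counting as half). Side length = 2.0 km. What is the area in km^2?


effective squares = 23 + 4 * 0.5 = 25.0
area = 25.0 * 4.0 = 100.0 km^2

100.0 km^2


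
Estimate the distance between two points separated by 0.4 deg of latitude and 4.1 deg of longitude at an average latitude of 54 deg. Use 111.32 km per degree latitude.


dlat_km = 0.4 * 111.32 = 44.528
dlon_km = 4.1 * 111.32 * cos(54) ≈ 268.272
dist = sqrt(44.528^2 + 268.272^2) ≈ 271.9 km

271.9 km


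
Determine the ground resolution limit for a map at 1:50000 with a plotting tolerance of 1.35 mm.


ground = 1.35 mm * 50000 / 1000 = 67.5 m

67.5 m


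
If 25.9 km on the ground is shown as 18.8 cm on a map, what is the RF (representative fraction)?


ground = 25.9 km = 2590000 cm; RF denominator = ground / map = 2590000 / 18.8 ≈ 137766; RF = 1:137766

1:137766


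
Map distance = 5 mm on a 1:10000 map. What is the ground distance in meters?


ground = 5 mm * 10000 / 1000 = 50.0 m

50.0 m


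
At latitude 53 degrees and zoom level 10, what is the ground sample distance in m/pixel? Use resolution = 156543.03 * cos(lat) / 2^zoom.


res = 156543.03 * cos(53) / 2^10 = 156543.03 * 0.60181502 / 1024 = 92.0 m/pixel

92.0 m/pixel


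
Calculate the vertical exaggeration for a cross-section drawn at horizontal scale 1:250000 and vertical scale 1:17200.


VE = horizontal_scale / vertical_scale = 250000 / 17200 ≈ 14.5

14.5x


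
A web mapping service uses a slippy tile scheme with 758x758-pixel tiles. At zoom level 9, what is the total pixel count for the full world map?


tiles per axis = 2^9 = 512
total tiles = 512^2 = 262144
pixels per axis = 512 * 758 = 388096
total pixels = 388096^2 = 150618505216

150618505216 pixels


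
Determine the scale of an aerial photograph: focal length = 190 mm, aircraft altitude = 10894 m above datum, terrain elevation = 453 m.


scale = f / (H - h) = 190 mm / 10441 m = 190 / 10441000 = 1:54953

1:54953


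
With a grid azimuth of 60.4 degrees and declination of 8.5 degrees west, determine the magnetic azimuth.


magnetic azimuth = grid azimuth - declination (east +ve)
mag_az = 60.4 - -8.5 = 68.9 degrees

68.9 degrees


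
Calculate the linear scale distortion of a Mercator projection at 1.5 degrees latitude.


SF = 1 / cos(1.5) = 1 / 0.999657 = 1.0

1.0


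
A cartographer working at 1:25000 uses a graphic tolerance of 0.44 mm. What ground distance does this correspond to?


ground = 0.44 mm * 25000 / 1000 = 11.0 m

11.0 m


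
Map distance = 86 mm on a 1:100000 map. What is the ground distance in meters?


ground = 86 mm * 100000 / 1000 = 8600.0 m

8600.0 m


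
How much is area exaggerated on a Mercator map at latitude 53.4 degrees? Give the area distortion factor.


area_distortion = 1/cos^2(53.4) = 2.813

2.813


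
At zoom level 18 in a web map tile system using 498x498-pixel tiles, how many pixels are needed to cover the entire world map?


tiles per axis = 2^18 = 262144
total tiles = 262144^2 = 68719476736
pixels per axis = 262144 * 498 = 130547712
total pixels = 130547712^2 = 17042705108434944

17042705108434944 pixels


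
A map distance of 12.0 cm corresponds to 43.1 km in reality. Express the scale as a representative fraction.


ground = 43.1 km = 4310000 cm; RF denominator = ground / map = 4310000 / 12.0 ≈ 359167; RF = 1:359167

1:359167


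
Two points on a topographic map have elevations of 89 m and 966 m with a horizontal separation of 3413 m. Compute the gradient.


gradient = (966 - 89) / 3413 = 877 / 3413 = 0.257

0.257


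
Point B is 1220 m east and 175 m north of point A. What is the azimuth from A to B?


az = atan2(1220, 175) = 81.8 deg
adjusted to 0-360: 81.8 degrees

81.8 degrees


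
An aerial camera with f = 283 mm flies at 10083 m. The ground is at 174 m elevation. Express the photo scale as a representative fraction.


scale = f / (H - h) = 283 mm / 9909 m = 283 / 9909000 = 1:35014

1:35014


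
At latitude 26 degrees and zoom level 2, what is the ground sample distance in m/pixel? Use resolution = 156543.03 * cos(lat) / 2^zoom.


res = 156543.03 * cos(26) / 2^2 = 156543.03 * 0.89879405 / 4 = 35174.99 m/pixel

35174.99 m/pixel


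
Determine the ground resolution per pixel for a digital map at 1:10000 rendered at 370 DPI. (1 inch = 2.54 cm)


pixel_cm = 2.54 / 370 ≈ 0.006865 cm
ground = pixel_cm * 10000 / 100 = 2.54 * 10000 / (370 * 100) = 25400 / 37000 ≈ 0.69 m

0.69 m


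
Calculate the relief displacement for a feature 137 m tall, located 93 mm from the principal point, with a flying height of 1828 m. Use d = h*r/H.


d = h * r / H = 137 * 93 / 1828 = 6.97 mm

6.97 mm


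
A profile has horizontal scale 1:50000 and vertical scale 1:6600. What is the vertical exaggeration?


VE = horizontal_scale / vertical_scale = 50000 / 6600 ≈ 7.6

7.6x


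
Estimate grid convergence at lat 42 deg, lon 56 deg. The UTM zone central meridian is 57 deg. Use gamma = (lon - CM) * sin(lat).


gamma = (56 - 57) * sin(42) = -1 * 0.669131 = -0.669 degrees

-0.669 degrees


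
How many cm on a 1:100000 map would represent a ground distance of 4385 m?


map_cm = 4385 * 100 / 100000 = 4.385 cm ≈ 4.39 cm

4.39 cm


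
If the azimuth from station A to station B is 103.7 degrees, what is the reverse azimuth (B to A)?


back azimuth = (103.7 + 180) mod 360 = 283.7 degrees

283.7 degrees


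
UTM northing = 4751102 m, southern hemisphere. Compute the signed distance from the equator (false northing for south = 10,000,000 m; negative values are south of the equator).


For southern: actual = 4751102 - 10000000 = -5248898 m

-5248898 m


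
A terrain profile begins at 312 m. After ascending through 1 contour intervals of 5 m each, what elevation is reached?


elevation = 312 + 1 * 5 = 317 m

317 m


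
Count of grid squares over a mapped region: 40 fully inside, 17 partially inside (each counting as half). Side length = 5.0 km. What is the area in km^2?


effective squares = 40 + 17 * 0.5 = 48.5
area = 48.5 * 25.0 = 1212.5 km^2

1212.5 km^2


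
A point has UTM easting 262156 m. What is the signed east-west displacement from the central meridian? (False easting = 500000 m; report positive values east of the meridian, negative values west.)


displacement = 262156 - 500000 = -237844 m

-237844 m


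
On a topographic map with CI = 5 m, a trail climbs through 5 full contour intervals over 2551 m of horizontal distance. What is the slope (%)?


elevation change = 5 * 5 = 25 m
slope = 25 / 2551 * 100 = 1.0%

1.0%


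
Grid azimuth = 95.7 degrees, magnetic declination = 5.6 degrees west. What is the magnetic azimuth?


magnetic azimuth = grid azimuth - declination (east +ve)
mag_az = 95.7 - -5.6 = 101.3 degrees

101.3 degrees


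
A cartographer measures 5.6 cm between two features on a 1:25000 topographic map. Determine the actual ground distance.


ground = 5.6 cm * 25000 / 100 = 1400.0 m = 1.4 km

1.4 km


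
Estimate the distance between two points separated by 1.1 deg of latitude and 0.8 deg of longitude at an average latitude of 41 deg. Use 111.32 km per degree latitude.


dlat_km = 1.1 * 111.32 = 122.452
dlon_km = 0.8 * 111.32 * cos(41) ≈ 67.211
dist = sqrt(122.452^2 + 67.211^2) ≈ 139.7 km

139.7 km


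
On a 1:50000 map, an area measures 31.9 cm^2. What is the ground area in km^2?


ground_area = 31.9 * (50000/100)^2 = 7975000.0 m^2 = 7.975 km^2

7.975 km^2


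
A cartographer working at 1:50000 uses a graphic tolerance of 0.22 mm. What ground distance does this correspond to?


ground = 0.22 mm * 50000 / 1000 = 11.0 m

11.0 m


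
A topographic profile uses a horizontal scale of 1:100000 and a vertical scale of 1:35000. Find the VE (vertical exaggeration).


VE = horizontal_scale / vertical_scale = 100000 / 35000 ≈ 2.9

2.9x


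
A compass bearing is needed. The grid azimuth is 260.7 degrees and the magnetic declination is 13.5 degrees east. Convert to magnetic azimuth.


magnetic azimuth = grid azimuth - declination (east +ve)
mag_az = 260.7 - 13.5 = 247.2 degrees

247.2 degrees


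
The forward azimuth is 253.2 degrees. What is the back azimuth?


back azimuth = (253.2 + 180) mod 360 = 73.2 degrees

73.2 degrees


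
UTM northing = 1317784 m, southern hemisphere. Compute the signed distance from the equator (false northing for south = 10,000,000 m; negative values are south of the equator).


For southern: actual = 1317784 - 10000000 = -8682216 m

-8682216 m


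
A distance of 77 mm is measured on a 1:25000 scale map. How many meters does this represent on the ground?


ground = 77 mm * 25000 / 1000 = 1925.0 m

1925.0 m


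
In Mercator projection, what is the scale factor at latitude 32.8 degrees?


SF = 1 / cos(32.8) = 1 / 0.840567 = 1.19

1.19


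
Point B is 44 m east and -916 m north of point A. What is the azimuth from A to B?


az = atan2(44, -916) = 177.2 deg
adjusted to 0-360: 177.2 degrees

177.2 degrees


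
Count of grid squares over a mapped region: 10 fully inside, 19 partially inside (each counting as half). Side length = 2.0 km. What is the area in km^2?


effective squares = 10 + 19 * 0.5 = 19.5
area = 19.5 * 4.0 = 78.0 km^2

78.0 km^2


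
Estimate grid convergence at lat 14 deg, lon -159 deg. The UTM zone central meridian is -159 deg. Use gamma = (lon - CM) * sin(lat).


gamma = (-159 - -159) * sin(14) = 0 * 0.241922 = 0.0 degrees

0.0 degrees


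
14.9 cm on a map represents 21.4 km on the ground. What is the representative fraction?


ground = 21.4 km = 2140000 cm; RF denominator = ground / map = 2140000 / 14.9 ≈ 143624; RF = 1:143624

1:143624


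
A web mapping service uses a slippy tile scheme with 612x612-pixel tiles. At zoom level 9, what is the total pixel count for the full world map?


tiles per axis = 2^9 = 512
total tiles = 512^2 = 262144
pixels per axis = 512 * 612 = 313344
total pixels = 313344^2 = 98184462336

98184462336 pixels


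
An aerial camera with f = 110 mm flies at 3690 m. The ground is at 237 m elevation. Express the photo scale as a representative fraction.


scale = f / (H - h) = 110 mm / 3453 m = 110 / 3453000 = 1:31391

1:31391


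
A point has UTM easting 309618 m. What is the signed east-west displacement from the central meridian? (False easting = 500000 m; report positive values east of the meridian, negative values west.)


displacement = 309618 - 500000 = -190382 m

-190382 m


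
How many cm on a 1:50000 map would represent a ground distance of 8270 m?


map_cm = 8270 * 100 / 50000 = 16.54 cm

16.54 cm


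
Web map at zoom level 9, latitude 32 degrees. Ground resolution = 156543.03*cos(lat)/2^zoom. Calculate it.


res = 156543.03 * cos(32) / 2^9 = 156543.03 * 0.8480481 / 512 = 259.29 m/pixel

259.29 m/pixel


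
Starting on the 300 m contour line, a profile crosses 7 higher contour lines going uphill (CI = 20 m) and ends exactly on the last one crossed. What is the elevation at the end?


elevation = 300 + 7 * 20 = 440 m

440 m


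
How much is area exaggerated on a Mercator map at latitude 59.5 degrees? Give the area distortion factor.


area_distortion = 1/cos^2(59.5) = 3.882

3.882


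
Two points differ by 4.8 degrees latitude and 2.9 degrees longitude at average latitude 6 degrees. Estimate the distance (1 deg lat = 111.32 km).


dlat_km = 4.8 * 111.32 = 534.336
dlon_km = 2.9 * 111.32 * cos(6) ≈ 321.06
dist = sqrt(534.336^2 + 321.06^2) ≈ 623.4 km

623.4 km


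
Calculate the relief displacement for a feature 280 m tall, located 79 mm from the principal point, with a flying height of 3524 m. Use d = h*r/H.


d = h * r / H = 280 * 79 / 3524 = 6.28 mm

6.28 mm


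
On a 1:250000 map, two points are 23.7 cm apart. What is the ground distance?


ground = 23.7 cm * 250000 / 100 = 59250.0 m = 59.25 km

59.25 km


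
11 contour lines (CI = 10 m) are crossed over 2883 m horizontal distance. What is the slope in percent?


elevation change = 11 * 10 = 110 m
slope = 110 / 2883 * 100 = 3.8%

3.8%


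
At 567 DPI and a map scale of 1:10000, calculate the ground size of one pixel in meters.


pixel_cm = 2.54 / 567 ≈ 0.00448 cm
ground = pixel_cm * 10000 / 100 = 2.54 * 10000 / (567 * 100) = 25400 / 56700 ≈ 0.45 m

0.45 m


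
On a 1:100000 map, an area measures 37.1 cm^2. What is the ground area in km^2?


ground_area = 37.1 * (100000/100)^2 = 37100000.0 m^2 = 37.1 km^2

37.1 km^2


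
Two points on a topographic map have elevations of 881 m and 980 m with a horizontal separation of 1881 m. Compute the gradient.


gradient = (980 - 881) / 1881 = 99 / 1881 = 0.0526

0.0526


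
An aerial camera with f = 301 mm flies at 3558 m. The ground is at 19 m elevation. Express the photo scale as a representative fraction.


scale = f / (H - h) = 301 mm / 3539 m = 301 / 3539000 = 1:11757

1:11757


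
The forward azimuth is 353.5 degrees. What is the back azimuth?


back azimuth = (353.5 + 180) mod 360 = 173.5 degrees

173.5 degrees


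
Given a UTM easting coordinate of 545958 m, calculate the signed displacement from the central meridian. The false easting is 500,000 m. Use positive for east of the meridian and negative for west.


displacement = 545958 - 500000 = 45958 m

45958 m


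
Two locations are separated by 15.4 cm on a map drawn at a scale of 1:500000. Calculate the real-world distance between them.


ground = 15.4 cm * 500000 / 100 = 77000.0 m = 77.0 km

77.0 km


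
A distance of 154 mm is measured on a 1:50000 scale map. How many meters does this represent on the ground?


ground = 154 mm * 50000 / 1000 = 7700.0 m

7700.0 m


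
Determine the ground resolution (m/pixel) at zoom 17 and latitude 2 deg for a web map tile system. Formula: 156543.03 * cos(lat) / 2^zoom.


res = 156543.03 * cos(2) / 2^17 = 156543.03 * 0.99939083 / 131072 = 1.19 m/pixel

1.19 m/pixel


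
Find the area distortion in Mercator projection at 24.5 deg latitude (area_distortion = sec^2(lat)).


area_distortion = 1/cos^2(24.5) = 1.208

1.208


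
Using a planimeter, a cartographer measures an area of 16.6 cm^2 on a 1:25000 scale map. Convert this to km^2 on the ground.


ground_area = 16.6 * (25000/100)^2 = 1037500.0 m^2 = 1.0375 km^2 ≈ 1.038 km^2

1.038 km^2


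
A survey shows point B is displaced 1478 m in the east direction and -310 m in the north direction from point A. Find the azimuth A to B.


az = atan2(1478, -310) = 101.8 deg
adjusted to 0-360: 101.8 degrees

101.8 degrees


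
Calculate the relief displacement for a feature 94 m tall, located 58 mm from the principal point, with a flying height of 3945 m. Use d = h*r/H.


d = h * r / H = 94 * 58 / 3945 = 1.38 mm

1.38 mm


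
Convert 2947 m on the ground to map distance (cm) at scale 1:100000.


map_cm = 2947 * 100 / 100000 = 2.947 cm ≈ 2.95 cm

2.95 cm


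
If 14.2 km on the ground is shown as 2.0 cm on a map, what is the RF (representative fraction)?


ground = 14.2 km = 1420000 cm; RF denominator = ground / map = 1420000 / 2.0 = 710000; RF = 1:710000

1:710000


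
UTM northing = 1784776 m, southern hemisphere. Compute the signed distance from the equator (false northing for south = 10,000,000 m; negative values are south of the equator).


For southern: actual = 1784776 - 10000000 = -8215224 m

-8215224 m


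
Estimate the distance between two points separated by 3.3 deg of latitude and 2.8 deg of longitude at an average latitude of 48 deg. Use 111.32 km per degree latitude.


dlat_km = 3.3 * 111.32 = 367.356
dlon_km = 2.8 * 111.32 * cos(48) ≈ 208.565
dist = sqrt(367.356^2 + 208.565^2) ≈ 422.4 km

422.4 km


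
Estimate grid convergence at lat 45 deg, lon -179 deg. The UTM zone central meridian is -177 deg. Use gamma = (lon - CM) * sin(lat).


gamma = (-179 - -177) * sin(45) = -2 * 0.707107 = -1.414 degrees

-1.414 degrees


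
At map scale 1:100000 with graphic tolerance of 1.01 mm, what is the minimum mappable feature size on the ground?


ground = 1.01 mm * 100000 / 1000 = 101.0 m

101.0 m


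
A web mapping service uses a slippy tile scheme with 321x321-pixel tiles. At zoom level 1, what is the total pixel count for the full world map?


tiles per axis = 2^1 = 2
total tiles = 2^2 = 4
pixels per axis = 2 * 321 = 642
total pixels = 642^2 = 412164

412164 pixels


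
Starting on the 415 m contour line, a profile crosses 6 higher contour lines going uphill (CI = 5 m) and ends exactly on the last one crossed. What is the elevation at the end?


elevation = 415 + 6 * 5 = 445 m

445 m


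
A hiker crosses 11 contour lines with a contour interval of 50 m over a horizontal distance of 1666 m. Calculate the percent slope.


elevation change = 11 * 50 = 550 m
slope = 550 / 1666 * 100 = 33.0%

33.0%


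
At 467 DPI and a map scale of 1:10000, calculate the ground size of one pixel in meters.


pixel_cm = 2.54 / 467 ≈ 0.005439 cm
ground = pixel_cm * 10000 / 100 = 2.54 * 10000 / (467 * 100) = 25400 / 46700 ≈ 0.54 m

0.54 m


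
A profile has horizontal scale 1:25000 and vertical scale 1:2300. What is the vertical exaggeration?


VE = horizontal_scale / vertical_scale = 25000 / 2300 ≈ 10.9

10.9x


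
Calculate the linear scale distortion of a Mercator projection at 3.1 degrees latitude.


SF = 1 / cos(3.1) = 1 / 0.998537 = 1.001

1.001


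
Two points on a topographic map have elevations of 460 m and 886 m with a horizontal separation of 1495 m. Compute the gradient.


gradient = (886 - 460) / 1495 = 426 / 1495 = 0.2849

0.2849


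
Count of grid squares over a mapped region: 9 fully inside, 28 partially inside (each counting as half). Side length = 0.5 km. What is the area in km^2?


effective squares = 9 + 28 * 0.5 = 23.0
area = 23.0 * 0.25 = 5.75 km^2

5.75 km^2


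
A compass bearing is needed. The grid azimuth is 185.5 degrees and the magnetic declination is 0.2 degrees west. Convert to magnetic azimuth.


magnetic azimuth = grid azimuth - declination (east +ve)
mag_az = 185.5 - -0.2 = 185.7 degrees

185.7 degrees


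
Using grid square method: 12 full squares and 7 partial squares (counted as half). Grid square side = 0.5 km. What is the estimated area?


effective squares = 12 + 7 * 0.5 = 15.5
area = 15.5 * 0.25 = 3.875 km^2

3.875 km^2


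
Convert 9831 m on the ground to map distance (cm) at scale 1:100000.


map_cm = 9831 * 100 / 100000 = 9.831 cm ≈ 9.83 cm

9.83 cm


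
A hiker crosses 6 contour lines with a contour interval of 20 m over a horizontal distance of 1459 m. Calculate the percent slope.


elevation change = 6 * 20 = 120 m
slope = 120 / 1459 * 100 = 8.2%

8.2%


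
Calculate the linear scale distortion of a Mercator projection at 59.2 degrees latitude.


SF = 1 / cos(59.2) = 1 / 0.512043 = 1.953

1.953


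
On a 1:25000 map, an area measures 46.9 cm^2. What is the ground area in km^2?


ground_area = 46.9 * (25000/100)^2 = 2931250.0 m^2 = 2.93125 km^2 ≈ 2.931 km^2

2.931 km^2


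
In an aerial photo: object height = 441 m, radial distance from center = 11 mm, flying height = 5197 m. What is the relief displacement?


d = h * r / H = 441 * 11 / 5197 = 0.93 mm

0.93 mm


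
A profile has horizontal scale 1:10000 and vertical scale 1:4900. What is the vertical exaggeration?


VE = horizontal_scale / vertical_scale = 10000 / 4900 ≈ 2.0

2.0x


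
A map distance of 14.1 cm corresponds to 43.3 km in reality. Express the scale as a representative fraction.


ground = 43.3 km = 4330000 cm; RF denominator = ground / map = 4330000 / 14.1 ≈ 307092; RF = 1:307092

1:307092


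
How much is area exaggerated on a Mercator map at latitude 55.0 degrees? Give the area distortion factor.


area_distortion = 1/cos^2(55.0) = 3.04

3.04


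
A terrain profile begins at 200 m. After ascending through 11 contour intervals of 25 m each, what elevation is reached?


elevation = 200 + 11 * 25 = 475 m

475 m


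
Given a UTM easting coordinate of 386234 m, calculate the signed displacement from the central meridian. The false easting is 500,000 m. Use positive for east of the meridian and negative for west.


displacement = 386234 - 500000 = -113766 m

-113766 m


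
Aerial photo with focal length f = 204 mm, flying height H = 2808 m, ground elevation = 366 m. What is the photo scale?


scale = f / (H - h) = 204 mm / 2442 m = 204 / 2442000 = 1:11971

1:11971


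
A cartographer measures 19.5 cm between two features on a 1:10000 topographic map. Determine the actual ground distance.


ground = 19.5 cm * 10000 / 100 = 1950.0 m = 1.95 km

1.95 km


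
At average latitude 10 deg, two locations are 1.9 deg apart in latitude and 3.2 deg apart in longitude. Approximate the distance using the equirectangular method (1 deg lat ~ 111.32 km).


dlat_km = 1.9 * 111.32 = 211.508
dlon_km = 3.2 * 111.32 * cos(10) ≈ 350.812
dist = sqrt(211.508^2 + 350.812^2) ≈ 409.6 km

409.6 km


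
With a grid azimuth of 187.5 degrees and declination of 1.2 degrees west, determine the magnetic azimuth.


magnetic azimuth = grid azimuth - declination (east +ve)
mag_az = 187.5 - -1.2 = 188.7 degrees

188.7 degrees


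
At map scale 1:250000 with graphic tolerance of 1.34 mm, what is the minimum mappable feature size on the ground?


ground = 1.34 mm * 250000 / 1000 = 335.0 m

335.0 m


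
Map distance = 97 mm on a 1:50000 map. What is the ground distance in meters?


ground = 97 mm * 50000 / 1000 = 4850.0 m

4850.0 m


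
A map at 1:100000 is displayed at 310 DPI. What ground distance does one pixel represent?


pixel_cm = 2.54 / 310 ≈ 0.008194 cm
ground = pixel_cm * 100000 / 100 = 2.54 * 100000 / (310 * 100) = 254000 / 31000 ≈ 8.19 m

8.19 m


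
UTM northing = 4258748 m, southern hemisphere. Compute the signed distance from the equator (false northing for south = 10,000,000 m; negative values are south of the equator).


For southern: actual = 4258748 - 10000000 = -5741252 m

-5741252 m


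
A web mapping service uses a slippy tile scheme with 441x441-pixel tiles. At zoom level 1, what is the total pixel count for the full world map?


tiles per axis = 2^1 = 2
total tiles = 2^2 = 4
pixels per axis = 2 * 441 = 882
total pixels = 882^2 = 777924

777924 pixels


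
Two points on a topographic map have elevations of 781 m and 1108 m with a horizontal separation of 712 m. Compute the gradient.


gradient = (1108 - 781) / 712 = 327 / 712 = 0.4593

0.4593


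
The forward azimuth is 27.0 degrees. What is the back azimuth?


back azimuth = (27.0 + 180) mod 360 = 207.0 degrees

207.0 degrees


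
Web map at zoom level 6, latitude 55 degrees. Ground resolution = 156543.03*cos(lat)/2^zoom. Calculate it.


res = 156543.03 * cos(55) / 2^6 = 156543.03 * 0.57357644 / 64 = 1402.96 m/pixel

1402.96 m/pixel


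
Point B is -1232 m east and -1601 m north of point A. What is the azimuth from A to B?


az = atan2(-1232, -1601) = -142.4 deg
adjusted to 0-360: 217.6 degrees

217.6 degrees


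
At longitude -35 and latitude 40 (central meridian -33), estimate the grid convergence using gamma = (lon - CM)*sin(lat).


gamma = (-35 - -33) * sin(40) = -2 * 0.642788 = -1.286 degrees

-1.286 degrees


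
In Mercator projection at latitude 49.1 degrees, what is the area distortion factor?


area_distortion = 1/cos^2(49.1) = 2.333

2.333


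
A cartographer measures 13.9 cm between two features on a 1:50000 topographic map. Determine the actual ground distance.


ground = 13.9 cm * 50000 / 100 = 6950.0 m = 6.95 km

6.95 km


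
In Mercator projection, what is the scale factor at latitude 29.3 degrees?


SF = 1 / cos(29.3) = 1 / 0.872069 = 1.147

1.147


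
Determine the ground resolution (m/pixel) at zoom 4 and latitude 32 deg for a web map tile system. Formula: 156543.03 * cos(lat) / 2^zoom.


res = 156543.03 * cos(32) / 2^4 = 156543.03 * 0.8480481 / 16 = 8297.25 m/pixel

8297.25 m/pixel


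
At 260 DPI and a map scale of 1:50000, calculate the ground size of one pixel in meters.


pixel_cm = 2.54 / 260 ≈ 0.009769 cm
ground = pixel_cm * 50000 / 100 = 2.54 * 50000 / (260 * 100) = 127000 / 26000 ≈ 4.88 m

4.88 m


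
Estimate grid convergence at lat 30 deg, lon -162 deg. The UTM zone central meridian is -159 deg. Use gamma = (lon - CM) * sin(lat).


gamma = (-162 - -159) * sin(30) = -3 * 0.5 = -1.5 degrees

-1.5 degrees


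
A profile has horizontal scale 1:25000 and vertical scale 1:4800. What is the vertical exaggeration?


VE = horizontal_scale / vertical_scale = 25000 / 4800 ≈ 5.2

5.2x


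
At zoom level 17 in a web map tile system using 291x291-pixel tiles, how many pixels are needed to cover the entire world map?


tiles per axis = 2^17 = 131072
total tiles = 131072^2 = 17179869184
pixels per axis = 131072 * 291 = 38141952
total pixels = 38141952^2 = 1454808502370304

1454808502370304 pixels


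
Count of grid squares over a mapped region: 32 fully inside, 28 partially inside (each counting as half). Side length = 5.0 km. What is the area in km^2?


effective squares = 32 + 28 * 0.5 = 46.0
area = 46.0 * 25.0 = 1150.0 km^2

1150.0 km^2


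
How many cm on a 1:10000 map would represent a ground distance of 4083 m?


map_cm = 4083 * 100 / 10000 = 40.83 cm

40.83 cm


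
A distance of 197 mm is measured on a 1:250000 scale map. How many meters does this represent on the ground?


ground = 197 mm * 250000 / 1000 = 49250.0 m

49250.0 m


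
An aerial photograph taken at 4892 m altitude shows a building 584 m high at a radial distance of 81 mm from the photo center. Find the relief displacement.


d = h * r / H = 584 * 81 / 4892 = 9.67 mm

9.67 mm


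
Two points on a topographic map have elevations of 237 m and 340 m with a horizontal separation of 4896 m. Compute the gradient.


gradient = (340 - 237) / 4896 = 103 / 4896 = 0.021

0.021


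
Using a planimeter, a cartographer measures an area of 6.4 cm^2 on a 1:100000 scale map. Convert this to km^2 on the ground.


ground_area = 6.4 * (100000/100)^2 = 6400000.0 m^2 = 6.4 km^2

6.4 km^2


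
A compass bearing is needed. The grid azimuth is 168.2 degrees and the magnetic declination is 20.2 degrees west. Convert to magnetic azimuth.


magnetic azimuth = grid azimuth - declination (east +ve)
mag_az = 168.2 - -20.2 = 188.4 degrees

188.4 degrees


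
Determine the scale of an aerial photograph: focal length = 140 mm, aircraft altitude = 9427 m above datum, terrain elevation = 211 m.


scale = f / (H - h) = 140 mm / 9216 m = 140 / 9216000 = 1:65829

1:65829


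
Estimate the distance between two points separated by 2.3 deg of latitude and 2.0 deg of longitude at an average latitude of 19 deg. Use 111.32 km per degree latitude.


dlat_km = 2.3 * 111.32 = 256.036
dlon_km = 2.0 * 111.32 * cos(19) ≈ 210.51
dist = sqrt(256.036^2 + 210.51^2) ≈ 331.5 km

331.5 km


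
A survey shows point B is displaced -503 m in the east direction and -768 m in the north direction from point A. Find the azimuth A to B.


az = atan2(-503, -768) = -146.8 deg
adjusted to 0-360: 213.2 degrees

213.2 degrees


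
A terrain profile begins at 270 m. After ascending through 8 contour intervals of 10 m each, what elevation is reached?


elevation = 270 + 8 * 10 = 350 m

350 m


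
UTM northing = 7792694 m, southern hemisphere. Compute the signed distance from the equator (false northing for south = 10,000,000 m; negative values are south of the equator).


For southern: actual = 7792694 - 10000000 = -2207306 m

-2207306 m


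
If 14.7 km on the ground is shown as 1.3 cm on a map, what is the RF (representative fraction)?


ground = 14.7 km = 1470000 cm; RF denominator = ground / map = 1470000 / 1.3 ≈ 1130769; RF = 1:1130769

1:1130769


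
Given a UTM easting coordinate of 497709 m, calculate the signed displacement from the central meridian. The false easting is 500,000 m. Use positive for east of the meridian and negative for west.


displacement = 497709 - 500000 = -2291 m

-2291 m


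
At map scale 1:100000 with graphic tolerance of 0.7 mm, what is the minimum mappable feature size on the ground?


ground = 0.7 mm * 100000 / 1000 = 70.0 m

70.0 m


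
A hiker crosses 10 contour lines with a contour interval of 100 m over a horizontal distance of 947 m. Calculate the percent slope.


elevation change = 10 * 100 = 1000 m
slope = 1000 / 947 * 100 = 105.6%

105.6%


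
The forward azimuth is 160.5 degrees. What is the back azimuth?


back azimuth = (160.5 + 180) mod 360 = 340.5 degrees

340.5 degrees


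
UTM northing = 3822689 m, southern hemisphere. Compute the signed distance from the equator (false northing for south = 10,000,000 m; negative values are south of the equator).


For southern: actual = 3822689 - 10000000 = -6177311 m

-6177311 m


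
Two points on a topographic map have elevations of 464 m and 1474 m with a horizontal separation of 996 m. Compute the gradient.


gradient = (1474 - 464) / 996 = 1010 / 996 = 1.0141

1.0141


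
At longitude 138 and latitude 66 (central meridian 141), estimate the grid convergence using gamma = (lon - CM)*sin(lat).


gamma = (138 - 141) * sin(66) = -3 * 0.913545 = -2.741 degrees

-2.741 degrees


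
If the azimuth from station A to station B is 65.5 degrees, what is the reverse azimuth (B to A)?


back azimuth = (65.5 + 180) mod 360 = 245.5 degrees

245.5 degrees


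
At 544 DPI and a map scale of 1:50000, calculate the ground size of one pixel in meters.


pixel_cm = 2.54 / 544 ≈ 0.004669 cm
ground = pixel_cm * 50000 / 100 = 2.54 * 50000 / (544 * 100) = 127000 / 54400 ≈ 2.33 m

2.33 m


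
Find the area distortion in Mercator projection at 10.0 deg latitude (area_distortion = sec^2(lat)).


area_distortion = 1/cos^2(10.0) = 1.031

1.031


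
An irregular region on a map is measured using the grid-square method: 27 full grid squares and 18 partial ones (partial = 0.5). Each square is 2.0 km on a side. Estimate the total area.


effective squares = 27 + 18 * 0.5 = 36.0
area = 36.0 * 4.0 = 144.0 km^2

144.0 km^2


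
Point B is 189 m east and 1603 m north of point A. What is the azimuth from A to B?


az = atan2(189, 1603) = 6.7 deg
adjusted to 0-360: 6.7 degrees

6.7 degrees


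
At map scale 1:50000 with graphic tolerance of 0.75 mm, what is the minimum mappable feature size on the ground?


ground = 0.75 mm * 50000 / 1000 = 37.5 m

37.5 m


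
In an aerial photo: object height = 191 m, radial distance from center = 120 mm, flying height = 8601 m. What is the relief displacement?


d = h * r / H = 191 * 120 / 8601 = 2.66 mm

2.66 mm


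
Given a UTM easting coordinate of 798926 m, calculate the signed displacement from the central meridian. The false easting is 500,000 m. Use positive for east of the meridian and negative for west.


displacement = 798926 - 500000 = 298926 m

298926 m


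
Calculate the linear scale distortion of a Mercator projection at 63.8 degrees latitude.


SF = 1 / cos(63.8) = 1 / 0.441506 = 2.265

2.265


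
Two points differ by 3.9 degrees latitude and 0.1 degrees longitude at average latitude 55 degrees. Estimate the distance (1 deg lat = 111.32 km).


dlat_km = 3.9 * 111.32 = 434.148
dlon_km = 0.1 * 111.32 * cos(55) ≈ 6.385
dist = sqrt(434.148^2 + 6.385^2) ≈ 434.2 km

434.2 km


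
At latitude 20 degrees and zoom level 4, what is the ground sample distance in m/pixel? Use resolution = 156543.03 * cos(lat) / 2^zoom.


res = 156543.03 * cos(20) / 2^4 = 156543.03 * 0.93969262 / 16 = 9193.9 m/pixel

9193.9 m/pixel


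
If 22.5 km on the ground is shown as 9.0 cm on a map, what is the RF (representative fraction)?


ground = 22.5 km = 2250000 cm; RF denominator = ground / map = 2250000 / 9.0 = 250000; RF = 1:250000

1:250000


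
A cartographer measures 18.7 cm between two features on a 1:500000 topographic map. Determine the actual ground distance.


ground = 18.7 cm * 500000 / 100 = 93500.0 m = 93.5 km

93.5 km
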